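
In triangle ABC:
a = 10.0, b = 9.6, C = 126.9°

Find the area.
Two sides and the included angle (SAS): A = ½·a·b·sin(C) = ½·10.0·9.6·sin(126.9°)
sin(126.9°) ≈ 0.799685
A ≈ ½·96·0.799685 = 48·0.799685 ≈ 38.3849

Area = 38.38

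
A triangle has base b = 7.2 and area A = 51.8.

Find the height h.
A = ½·b·h  ⇒  h = 2A/b = 2·51.8/7.2 = 103.6/7.2 ≈ 14.3889

h = 14.39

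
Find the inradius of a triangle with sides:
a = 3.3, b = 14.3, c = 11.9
r = Area/s where s is the semi-perimeter.
s = (3.3 + 14.3 + 11.9)/2 = 29.5/2 = 14.75
Area = √(s(s−a)(s−b)(s−c)) = √(14.75·11.45·0.45·2.85) ≈ √216.598 ≈ 14.7173
r ≈ 14.7173/14.75 ≈ 0.997781

r = 0.9978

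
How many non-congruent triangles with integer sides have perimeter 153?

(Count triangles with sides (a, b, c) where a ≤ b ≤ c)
Let a ≤ b ≤ c with a + b + c = 153. The only binding inequality is a + b > c, i.e. 153 − c > c, so c < 153/2; and c ≥ 153/3 since c is the largest side.
So 51 ≤ c ≤ 76. For each c, b runs from ⌈(153 − c)/2⌉ up to c (then a = 153 − b − c satisfies 1 ≤ a ≤ b automatically), giving c − ⌈(153 − c)/2⌉ + 1 choices.
Summing over c: 1 + 2 + 4 + 5 + … + 37 + 38  (26 terms, c = 51, …, 76) = 507
Check (closed form: nearest integer to p²/48 for even p, (p+3)²/48 for odd p): (153+3)²/48 = 156²/48 = 24336/48 ≈ 507.00 → 507

507 triangles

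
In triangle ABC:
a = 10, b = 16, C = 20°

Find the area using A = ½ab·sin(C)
A = ½·a·b·sin(C) = ½·10·16·sin(20°)
sin(20°) ≈ 0.34202
A ≈ ½·160·0.34202 = 80·0.34202 ≈ 27.3616

Area = 27.36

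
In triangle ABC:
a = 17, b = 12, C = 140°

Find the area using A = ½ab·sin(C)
A = ½·a·b·sin(C) = ½·17·12·sin(140°)
sin(140°) ≈ 0.642788
A ≈ ½·204·0.642788 = 102·0.642788 ≈ 65.5643

Area = 65.56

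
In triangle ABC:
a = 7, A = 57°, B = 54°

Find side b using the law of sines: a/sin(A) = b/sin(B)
a/sin(A) = b/sin(B)  ⇒  b = a·sin(B)/sin(A) = 7·sin(54°)/sin(57°)
sin(54°) ≈ 0.809017, sin(57°) ≈ 0.838671
b ≈ 7·0.809017/0.838671 ≈ 5.66312/0.838671 ≈ 6.7525

b = 6.752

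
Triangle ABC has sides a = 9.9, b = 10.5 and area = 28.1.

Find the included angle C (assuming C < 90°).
Area = ½·a·b·sin(C)  ⇒  sin(C) = 2·Area/(a·b) = 2·28.1/(9.9·10.5) = 56.2/103.95 ≈ 0.540645
C = arcsin(0.540645) ≈ 32.7275° (taking the acute solution since C < 90°)

C = 32.73°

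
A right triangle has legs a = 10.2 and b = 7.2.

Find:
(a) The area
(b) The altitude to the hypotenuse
(a) The legs are perpendicular, so Area = ½·a·b = ½·10.2·7.2 = ½·73.44 = 36.72
(b) Hypotenuse c = √(a² + b²) = √(104.04 + 51.84) = √155.88 ≈ 12.4852
    Area = ½·c·h_c  ⇒  h_c = 2·Area/c = 73.44/12.4852 ≈ 5.88217

Area = 36.72, h_c = 5.882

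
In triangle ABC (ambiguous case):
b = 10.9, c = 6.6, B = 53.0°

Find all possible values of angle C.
b/sin(B) = c/sin(C)  ⇒  sin(C) = c·sin(B)/b = 6.6·sin(53.0°)/10.9
sin(53.0°) ≈ 0.798636
sin(C) ≈ 6.6·0.798636/10.9 ≈ 5.27099/10.9 ≈ 0.483577
Candidate 1: C₁ = arcsin(0.483577) ≈ 28.9193°  →  A = 180° − 53.0° − 28.9193° ≈ 98.0807° > 0, valid
Candidate 2: C₂ = 180° − C₁ ≈ 151.081°  →  A = 180° − 53.0° − 151.081° ≈ -24.0807° ≤ 0, not a valid triangle

C = 28.92° (one solution)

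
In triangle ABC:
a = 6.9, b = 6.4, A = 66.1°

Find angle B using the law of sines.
a/sin(A) = b/sin(B)  ⇒  sin(B) = b·sin(A)/a = 6.4·sin(66.1°)/6.9
sin(66.1°) ≈ 0.914254
sin(B) ≈ 6.4·0.914254/6.9 ≈ 5.85123/6.9 ≈ 0.848004
B = arcsin(0.848004) ≈ 57.9952°
(Since b ≤ a we need B ≤ A, so the obtuse alternative 180° − 57.9952° ≈ 122.005° is rejected.)

B = 58°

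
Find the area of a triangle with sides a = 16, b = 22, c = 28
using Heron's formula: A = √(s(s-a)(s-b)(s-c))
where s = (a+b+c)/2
s = (16 + 22 + 28)/2 = 66/2 = 33
s − a = 17, s − b = 11, s − c = 5
s(s−a)(s−b)(s−c) = 33·17·11·5 = 30855
Area = √30855 ≈ 175.656

s = 33.0, Area = 175.7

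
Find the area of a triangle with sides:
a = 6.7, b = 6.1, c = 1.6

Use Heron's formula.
s = (6.7 + 6.1 + 1.6)/2 = 14.4/2 = 7.2
s − a = 0.5, s − b = 1.1, s − c = 5.6
s(s−a)(s−b)(s−c) = 7.2·0.5·1.1·5.6 ≈ 22.176
Area = √22.176 ≈ 4.70914

Area = 4.709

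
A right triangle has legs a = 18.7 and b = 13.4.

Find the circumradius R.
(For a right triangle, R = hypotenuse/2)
Hypotenuse c = √(a² + b²) = √(349.69 + 179.56) = √529.25 ≈ 23.0054
R = c/2 ≈ 23.0054/2 ≈ 11.5027

R = 11.5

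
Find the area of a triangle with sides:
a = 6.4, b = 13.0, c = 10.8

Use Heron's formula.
s = (6.4 + 13.0 + 10.8)/2 = 30.2/2 = 15.1
s − a = 8.7, s − b = 2.1, s − c = 4.3
s(s−a)(s−b)(s−c) = 15.1·8.7·2.1·4.3 ≈ 1186.27
Area = √1186.27 ≈ 34.4423

Area = 34.44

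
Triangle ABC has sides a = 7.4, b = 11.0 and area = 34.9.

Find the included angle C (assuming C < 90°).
Area = ½·a·b·sin(C)  ⇒  sin(C) = 2·Area/(a·b) = 2·34.9/(7.4·11.0) = 69.8/81.4 ≈ 0.857494
C = arcsin(0.857494) ≈ 59.0363° (taking the acute solution since C < 90°)

C = 59.04°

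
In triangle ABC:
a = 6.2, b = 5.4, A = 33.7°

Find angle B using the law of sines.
a/sin(A) = b/sin(B)  ⇒  sin(B) = b·sin(A)/a = 5.4·sin(33.7°)/6.2
sin(33.7°) ≈ 0.554844
sin(B) ≈ 5.4·0.554844/6.2 ≈ 2.99616/6.2 ≈ 0.483252
B = arcsin(0.483252) ≈ 28.898°
(Since b ≤ a we need B ≤ A, so the obtuse alternative 180° − 28.898° ≈ 151.102° is rejected.)

B = 28.9°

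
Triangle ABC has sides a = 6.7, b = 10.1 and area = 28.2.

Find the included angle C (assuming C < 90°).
Area = ½·a·b·sin(C)  ⇒  sin(C) = 2·Area/(a·b) = 2·28.2/(6.7·10.1) = 56.4/67.67 ≈ 0.833456
C = arcsin(0.833456) ≈ 56.4555° (taking the acute solution since C < 90°)

C = 56.46°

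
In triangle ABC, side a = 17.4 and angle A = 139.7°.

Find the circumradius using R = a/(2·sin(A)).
R = a/(2·sin(A)) = 17.4/(2·sin(139.7°))
sin(139.7°) ≈ 0.64679
R ≈ 17.4/(2·0.64679) = 17.4/1.29358 ≈ 13.451

R = 13.45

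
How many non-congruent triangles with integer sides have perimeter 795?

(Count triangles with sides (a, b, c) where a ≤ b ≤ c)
Let a ≤ b ≤ c with a + b + c = 795. The only binding inequality is a + b > c, i.e. 795 − c > c, so c < 795/2; and c ≥ 795/3 since c is the largest side.
So 265 ≤ c ≤ 397. For each c, b runs from ⌈(795 − c)/2⌉ up to c (then a = 795 − b − c satisfies 1 ≤ a ≤ b automatically), giving c − ⌈(795 − c)/2⌉ + 1 choices.
Summing over c: 1 + 2 + 4 + 5 + … + 197 + 199  (133 terms, c = 265, …, 397) = 13267
Check (closed form: nearest integer to p²/48 for even p, (p+3)²/48 for odd p): (795+3)²/48 = 798²/48 = 636804/48 ≈ 13266.75 → 13267

13267 triangles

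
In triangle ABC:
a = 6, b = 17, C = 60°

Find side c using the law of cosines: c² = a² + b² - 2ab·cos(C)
c² = 6² + 17² − 2·6·17·cos(60°)
cos(60°) ≈ 0.5
c² ≈ 36 + 289 − 204·(0.5) ≈ 325 − 102 ≈ 223
c ≈ √223 ≈ 14.9332

c = 14.93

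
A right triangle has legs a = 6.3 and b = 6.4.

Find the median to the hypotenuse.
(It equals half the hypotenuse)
Hypotenuse c = √(a² + b²) = √(39.69 + 40.96) = √80.65 ≈ 8.98053
Median to hypotenuse = c/2 ≈ 8.98053/2 ≈ 4.49027

Median = 4.49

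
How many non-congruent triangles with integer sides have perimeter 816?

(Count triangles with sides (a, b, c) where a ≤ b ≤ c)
Let a ≤ b ≤ c with a + b + c = 816. The only binding inequality is a + b > c, i.e. 816 − c > c, so c < 816/2; and c ≥ 816/3 since c is the largest side.
So 272 ≤ c ≤ 407. For each c, b runs from ⌈(816 − c)/2⌉ up to c (then a = 816 − b − c satisfies 1 ≤ a ≤ b automatically), giving c − ⌈(816 − c)/2⌉ + 1 choices.
Summing over c: 1 + 2 + 4 + 5 + … + 202 + 203  (136 terms, c = 272, …, 407) = 13872
Check (closed form: nearest integer to p²/48 for even p, (p+3)²/48 for odd p): 816²/48 = 665856/48 ≈ 13872.00 → 13872

13872 triangles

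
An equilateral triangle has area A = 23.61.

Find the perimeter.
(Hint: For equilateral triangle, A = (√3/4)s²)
A = (√3/4)s²  ⇒  s² = 4A/√3 = 4·23.61/√3 = 94.44/1.73205 ≈ 54.525
s ≈ √54.525 ≈ 7.3841
Perimeter = 3s ≈ 3·7.3841 ≈ 22.1523

Perimeter = 22.15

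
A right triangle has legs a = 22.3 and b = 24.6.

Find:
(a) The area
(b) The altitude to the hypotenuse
(a) The legs are perpendicular, so Area = ½·a·b = ½·22.3·24.6 = ½·548.58 = 274.29
(b) Hypotenuse c = √(a² + b²) = √(497.29 + 605.16) = √1102.45 ≈ 33.2032
    Area = ½·c·h_c  ⇒  h_c = 2·Area/c = 548.58/33.2032 ≈ 16.5219

Area = 274.29, h_c = 16.52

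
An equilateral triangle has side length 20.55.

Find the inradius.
r = Area/s with s the semi-perimeter.
Area = (√3/4)·20.55² = (√3/4)·422.3025 ≈ 0.433013·422.3025 ≈ 182.862
s = 3·20.55/2 = 30.825
r ≈ 182.862/30.825 ≈ 5.93227
(Equivalently r = side/(2√3) = 20.55/3.4641 ≈ 5.93227.)

r = 5.932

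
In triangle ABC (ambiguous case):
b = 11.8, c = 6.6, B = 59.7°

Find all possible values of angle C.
b/sin(B) = c/sin(C)  ⇒  sin(C) = c·sin(B)/b = 6.6·sin(59.7°)/11.8
sin(59.7°) ≈ 0.863396
sin(C) ≈ 6.6·0.863396/11.8 ≈ 5.69841/11.8 ≈ 0.482916
Candidate 1: C₁ = arcsin(0.482916) ≈ 28.876°  →  A = 180° − 59.7° − 28.876° ≈ 91.424° > 0, valid
Candidate 2: C₂ = 180° − C₁ ≈ 151.124°  →  A = 180° − 59.7° − 151.124° ≈ -30.824° ≤ 0, not a valid triangle

C = 28.88° (one solution)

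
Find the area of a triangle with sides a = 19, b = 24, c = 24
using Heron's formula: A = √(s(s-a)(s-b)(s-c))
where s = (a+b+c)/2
s = (19 + 24 + 24)/2 = 67/2 = 33.5
s − a = 14.5, s − b = 9.5, s − c = 9.5
s(s−a)(s−b)(s−c) = 33.5·14.5·9.5·9.5 = 43838.9375
Area = √43838.9375 ≈ 209.377

s = 33.5, Area = 209.4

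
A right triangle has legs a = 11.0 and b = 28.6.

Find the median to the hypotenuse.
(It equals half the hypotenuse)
Hypotenuse c = √(a² + b²) = √(121 + 817.96) = √938.96 ≈ 30.6425
Median to hypotenuse = c/2 ≈ 30.6425/2 ≈ 15.3212

Median = 15.32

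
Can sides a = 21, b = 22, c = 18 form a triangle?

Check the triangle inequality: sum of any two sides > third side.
a + b vs c: 21 + 22 = 43 > 18  ✓
a + c vs b: 21 + 18 = 39 > 22  ✓
b + c vs a: 22 + 18 = 40 > 21  ✓

Yes, triangle inequality satisfied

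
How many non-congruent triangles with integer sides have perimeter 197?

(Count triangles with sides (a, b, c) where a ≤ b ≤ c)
Let a ≤ b ≤ c with a + b + c = 197. The only binding inequality is a + b > c, i.e. 197 − c > c, so c < 197/2; and c ≥ 197/3 since c is the largest side.
So 66 ≤ c ≤ 98. For each c, b runs from ⌈(197 − c)/2⌉ up to c (then a = 197 − b − c satisfies 1 ≤ a ≤ b automatically), giving c − ⌈(197 − c)/2⌉ + 1 choices.
Summing over c: 1 + 3 + 4 + 6 + … + 48 + 49  (33 terms, c = 66, …, 98) = 833
Check (closed form: nearest integer to p²/48 for even p, (p+3)²/48 for odd p): (197+3)²/48 = 200²/48 = 40000/48 ≈ 833.33 → 833

833 triangles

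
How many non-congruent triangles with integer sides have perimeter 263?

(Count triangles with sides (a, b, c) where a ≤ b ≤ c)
Let a ≤ b ≤ c with a + b + c = 263. The only binding inequality is a + b > c, i.e. 263 − c > c, so c < 263/2; and c ≥ 263/3 since c is the largest side.
So 88 ≤ c ≤ 131. For each c, b runs from ⌈(263 − c)/2⌉ up to c (then a = 263 − b − c satisfies 1 ≤ a ≤ b automatically), giving c − ⌈(263 − c)/2⌉ + 1 choices.
Summing over c: 1 + 3 + 4 + 6 + … + 64 + 66  (44 terms, c = 88, …, 131) = 1474
Check (closed form: nearest integer to p²/48 for even p, (p+3)²/48 for odd p): (263+3)²/48 = 266²/48 = 70756/48 ≈ 1474.08 → 1474

1474 triangles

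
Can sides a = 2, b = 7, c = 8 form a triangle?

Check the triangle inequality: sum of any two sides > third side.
a + b vs c: 2 + 7 = 9 > 8  ✓
a + c vs b: 2 + 8 = 10 > 7  ✓
b + c vs a: 7 + 8 = 15 > 2  ✓

Yes, triangle inequality satisfied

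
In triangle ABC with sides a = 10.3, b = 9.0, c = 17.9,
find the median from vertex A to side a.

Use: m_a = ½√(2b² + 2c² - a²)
m_a = ½√(2·9.0² + 2·17.9² − 10.3²) = ½√(2·81 + 2·320.41 − 106.09) = ½√(162 + 640.82 − 106.09) = ½√696.73
√696.73 ≈ 26.3956, so m_a ≈ 13.1978

m_a = 13.2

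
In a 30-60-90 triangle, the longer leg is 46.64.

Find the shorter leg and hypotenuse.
In a 30-60-90 triangle the sides are in ratio 1 : √3 : 2, so short leg = long leg/√3 and hypotenuse = 2·(short leg).
Short leg = 46.64/√3 ≈ 46.64/1.73205 ≈ 26.9276
Hypotenuse = 2·26.9276 ≈ 53.8552

Short leg = 26.93, Hypotenuse = 53.86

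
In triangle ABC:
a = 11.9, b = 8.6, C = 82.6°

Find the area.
Two sides and the included angle (SAS): A = ½·a·b·sin(C) = ½·11.9·8.6·sin(82.6°)
sin(82.6°) ≈ 0.991671
A ≈ ½·102.34·0.991671 = 51.17·0.991671 ≈ 50.7438

Area = 50.74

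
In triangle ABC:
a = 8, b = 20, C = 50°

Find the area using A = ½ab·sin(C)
A = ½·a·b·sin(C) = ½·8·20·sin(50°)
sin(50°) ≈ 0.766044
A ≈ ½·160·0.766044 = 80·0.766044 ≈ 61.2836

Area = 61.28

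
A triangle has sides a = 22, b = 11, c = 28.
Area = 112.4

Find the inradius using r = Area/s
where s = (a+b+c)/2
s = (22 + 11 + 28)/2 = 61/2 = 30.5
r = Area/s = 112.4/30.5 ≈ 3.68525

r = 3.685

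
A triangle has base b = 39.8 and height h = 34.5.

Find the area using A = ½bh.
A = ½·b·h = ½·39.8·34.5 = ½·1373.1 = 686.55

Area = 686.55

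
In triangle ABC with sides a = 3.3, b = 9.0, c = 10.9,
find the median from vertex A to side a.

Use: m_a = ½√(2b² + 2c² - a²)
m_a = ½√(2·9.0² + 2·10.9² − 3.3²) = ½√(2·81 + 2·118.81 − 10.89) = ½√(162 + 237.62 − 10.89) = ½√388.73
√388.73 ≈ 19.7162, so m_a ≈ 9.85812

m_a = 9.858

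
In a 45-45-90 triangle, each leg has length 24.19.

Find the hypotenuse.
In a 45-45-90 triangle the sides are in ratio 1 : 1 : √2, so hypotenuse = leg·√2.
Hypotenuse = 24.19·√2 ≈ 24.19·1.41421 ≈ 34.2098

Hypotenuse = 24.19√2 = 34.21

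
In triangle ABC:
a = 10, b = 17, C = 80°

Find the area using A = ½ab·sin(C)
A = ½·a·b·sin(C) = ½·10·17·sin(80°)
sin(80°) ≈ 0.984808
A ≈ ½·170·0.984808 = 85·0.984808 ≈ 83.7087

Area = 83.71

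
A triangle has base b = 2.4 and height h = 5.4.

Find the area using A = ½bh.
A = ½·b·h = ½·2.4·5.4 = ½·12.96 = 6.48

Area = 6.48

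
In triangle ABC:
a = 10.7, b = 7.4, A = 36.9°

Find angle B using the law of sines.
a/sin(A) = b/sin(B)  ⇒  sin(B) = b·sin(A)/a = 7.4·sin(36.9°)/10.7
sin(36.9°) ≈ 0.60042
sin(B) ≈ 7.4·0.60042/10.7 ≈ 4.44311/10.7 ≈ 0.415244
B = arcsin(0.415244) ≈ 24.5347°
(Since b ≤ a we need B ≤ A, so the obtuse alternative 180° − 24.5347° ≈ 155.465° is rejected.)

B = 24.53°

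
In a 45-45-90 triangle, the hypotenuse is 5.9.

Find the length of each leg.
In a 45-45-90 triangle hypotenuse = leg·√2, so leg = hypotenuse/√2.
Leg = 5.9/√2 ≈ 5.9/1.41421 ≈ 4.17193

Each leg = 4.172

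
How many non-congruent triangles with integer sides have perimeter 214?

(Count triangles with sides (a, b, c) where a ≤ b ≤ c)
Let a ≤ b ≤ c with a + b + c = 214. The only binding inequality is a + b > c, i.e. 214 − c > c, so c < 214/2; and c ≥ 214/3 since c is the largest side.
So 72 ≤ c ≤ 106. For each c, b runs from ⌈(214 − c)/2⌉ up to c (then a = 214 − b − c satisfies 1 ≤ a ≤ b automatically), giving c − ⌈(214 − c)/2⌉ + 1 choices.
Summing over c: 2 + 3 + 5 + 6 + … + 51 + 53  (35 terms, c = 72, …, 106) = 954
Check (closed form: nearest integer to p²/48 for even p, (p+3)²/48 for odd p): 214²/48 = 45796/48 ≈ 954.08 → 954

954 triangles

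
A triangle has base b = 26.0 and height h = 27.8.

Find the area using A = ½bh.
A = ½·b·h = ½·26.0·27.8 = ½·722.8 = 361.4

Area = 361.4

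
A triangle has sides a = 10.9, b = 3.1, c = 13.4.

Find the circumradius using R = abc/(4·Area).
First find the area with Heron's formula.
s = (10.9 + 3.1 + 13.4)/2 = 13.7
Area = √(s(s−a)(s−b)(s−c)) = √(13.7·2.8·10.6·0.3) ≈ √121.985 ≈ 11.0447
abc = 10.9·3.1·13.4 = 452.786
R = abc/(4·Area) ≈ 452.786/(4·11.0447) = 452.786/44.1787 ≈ 10.249

R = 10.25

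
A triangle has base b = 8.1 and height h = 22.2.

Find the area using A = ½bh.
A = ½·b·h = ½·8.1·22.2 = ½·179.82 = 89.91

Area = 89.91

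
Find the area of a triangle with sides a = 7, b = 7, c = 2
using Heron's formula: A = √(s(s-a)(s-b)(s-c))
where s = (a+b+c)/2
s = (7 + 7 + 2)/2 = 16/2 = 8
s − a = 1, s − b = 1, s − c = 6
s(s−a)(s−b)(s−c) = 8·1·1·6 = 48
Area = √48 ≈ 6.9282

s = 8.0, Area = 6.928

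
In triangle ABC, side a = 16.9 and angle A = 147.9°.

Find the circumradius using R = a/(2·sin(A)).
R = a/(2·sin(A)) = 16.9/(2·sin(147.9°))
sin(147.9°) ≈ 0.531399
R ≈ 16.9/(2·0.531399) = 16.9/1.0628 ≈ 15.9014

R = 15.9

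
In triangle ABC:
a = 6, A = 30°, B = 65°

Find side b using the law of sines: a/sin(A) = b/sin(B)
a/sin(A) = b/sin(B)  ⇒  b = a·sin(B)/sin(A) = 6·sin(65°)/sin(30°)
sin(65°) ≈ 0.906308, sin(30°) ≈ 0.5
b ≈ 6·0.906308/0.5 ≈ 5.43785/0.5 ≈ 10.8757

b = 10.88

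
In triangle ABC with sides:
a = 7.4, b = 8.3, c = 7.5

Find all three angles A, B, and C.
Law of cosines for each angle (a² = 54.76, b² = 68.89, c² = 56.25):
cos(A) = (b² + c² − a²)/(2bc) = (68.89 + 56.25 − 54.76)/(2·8.3·7.5) = 70.38/124.5 ≈ 0.565301  ⇒  A ≈ 55.5768°
cos(B) = (a² + c² − b²)/(2ac) = (54.76 + 56.25 − 68.89)/(2·7.4·7.5) = 42.12/111 ≈ 0.379459  ⇒  B ≈ 67.6998°
cos(C) = (a² + b² − c²)/(2ab) = (54.76 + 68.89 − 56.25)/(2·7.4·8.3) = 67.4/122.84 ≈ 0.548681  ⇒  C ≈ 56.7234°
Check: A + B + C ≈ 180°

A = 55.58°, B = 67.7°, C = 56.72°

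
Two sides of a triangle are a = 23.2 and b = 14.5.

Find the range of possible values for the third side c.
Triangle inequality: |a − b| < c < a + b
|a − b| = |23.2 − 14.5| = 8.7
a + b = 23.2 + 14.5 = 37.7

8.7 < c < 37.7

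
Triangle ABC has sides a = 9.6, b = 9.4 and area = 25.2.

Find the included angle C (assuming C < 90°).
Area = ½·a·b·sin(C)  ⇒  sin(C) = 2·Area/(a·b) = 2·25.2/(9.6·9.4) = 50.4/90.24 ≈ 0.558511
C = arcsin(0.558511) ≈ 33.9529° (taking the acute solution since C < 90°)

C = 33.95°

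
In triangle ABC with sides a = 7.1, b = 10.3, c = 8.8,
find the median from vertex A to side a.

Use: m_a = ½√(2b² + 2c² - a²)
m_a = ½√(2·10.3² + 2·8.8² − 7.1²) = ½√(2·106.09 + 2·77.44 − 50.41) = ½√(212.18 + 154.88 − 50.41) = ½√316.65
√316.65 ≈ 17.7947, so m_a ≈ 8.89733

m_a = 8.897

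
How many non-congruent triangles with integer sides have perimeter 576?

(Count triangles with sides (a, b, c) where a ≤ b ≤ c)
Let a ≤ b ≤ c with a + b + c = 576. The only binding inequality is a + b > c, i.e. 576 − c > c, so c < 576/2; and c ≥ 576/3 since c is the largest side.
So 192 ≤ c ≤ 287. For each c, b runs from ⌈(576 − c)/2⌉ up to c (then a = 576 − b − c satisfies 1 ≤ a ≤ b automatically), giving c − ⌈(576 − c)/2⌉ + 1 choices.
Summing over c: 1 + 2 + 4 + 5 + … + 142 + 143  (96 terms, c = 192, …, 287) = 6912
Check (closed form: nearest integer to p²/48 for even p, (p+3)²/48 for odd p): 576²/48 = 331776/48 ≈ 6912.00 → 6912

6912 triangles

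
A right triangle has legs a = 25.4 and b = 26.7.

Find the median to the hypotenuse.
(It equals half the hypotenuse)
Hypotenuse c = √(a² + b²) = √(645.16 + 712.89) = √1358.05 ≈ 36.8517
Median to hypotenuse = c/2 ≈ 36.8517/2 ≈ 18.4259

Median = 18.43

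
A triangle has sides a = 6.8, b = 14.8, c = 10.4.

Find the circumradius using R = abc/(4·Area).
First find the area with Heron's formula.
s = (6.8 + 14.8 + 10.4)/2 = 16
Area = √(s(s−a)(s−b)(s−c)) = √(16·9.2·1.2·5.6) ≈ √989.184 ≈ 31.4513
abc = 6.8·14.8·10.4 = 1046.656
R = abc/(4·Area) ≈ 1046.656/(4·31.4513) = 1046.656/125.805 ≈ 8.31966

R = 8.32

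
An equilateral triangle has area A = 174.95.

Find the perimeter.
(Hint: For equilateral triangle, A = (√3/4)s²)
A = (√3/4)s²  ⇒  s² = 4A/√3 = 4·174.95/√3 = 699.8/1.73205 ≈ 404.03
s ≈ √404.03 ≈ 20.1005
Perimeter = 3s ≈ 3·20.1005 ≈ 60.3015

Perimeter = 60.3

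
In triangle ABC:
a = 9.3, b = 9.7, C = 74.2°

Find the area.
Two sides and the included angle (SAS): A = ½·a·b·sin(C) = ½·9.3·9.7·sin(74.2°)
sin(74.2°) ≈ 0.962218
A ≈ ½·90.21·0.962218 = 45.105·0.962218 ≈ 43.4008

Area = 43.4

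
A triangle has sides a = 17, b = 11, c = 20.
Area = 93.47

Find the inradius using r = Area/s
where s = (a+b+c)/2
s = (17 + 11 + 20)/2 = 48/2 = 24
r = Area/s = 93.47/24 ≈ 3.89458

r = 3.895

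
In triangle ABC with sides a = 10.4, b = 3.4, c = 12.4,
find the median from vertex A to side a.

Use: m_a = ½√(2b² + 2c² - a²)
m_a = ½√(2·3.4² + 2·12.4² − 10.4²) = ½√(2·11.56 + 2·153.76 − 108.16) = ½√(23.12 + 307.52 − 108.16) = ½√222.48
√222.48 ≈ 14.9158, so m_a ≈ 7.45788

m_a = 7.458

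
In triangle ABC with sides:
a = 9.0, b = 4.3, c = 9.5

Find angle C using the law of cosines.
c² = a² + b² − 2ab·cos(C)  ⇒  cos(C) = (a² + b² − c²)/(2ab)
cos(C) = (9.0² + 4.3² − 9.5²)/(2·9.0·4.3) = (81 + 18.49 − 90.25)/77.4 = 9.24/77.4 ≈ 0.11938
C = arccos(0.11938) ≈ 83.1437°

C = 83.14°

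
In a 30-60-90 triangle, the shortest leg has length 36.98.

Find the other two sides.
In a 30-60-90 triangle the sides are in ratio 1 : √3 : 2 (short leg : long leg : hypotenuse).
Long leg = 36.98·√3 ≈ 36.98·1.73205 ≈ 64.0512
Hypotenuse = 2·36.98 = 73.96

Long leg = 36.98√3 = 64.05, Hypotenuse = 73.96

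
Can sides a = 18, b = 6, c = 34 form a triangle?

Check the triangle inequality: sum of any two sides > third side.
a + b vs c: 18 + 6 = 24 ≤ 34  ✗
a + c vs b: 18 + 34 = 52 > 6  ✓
b + c vs a: 6 + 34 = 40 > 18  ✓

No: 18 + 6 = 24 is not > 34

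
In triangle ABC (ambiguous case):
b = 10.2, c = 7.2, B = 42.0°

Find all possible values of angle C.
b/sin(B) = c/sin(C)  ⇒  sin(C) = c·sin(B)/b = 7.2·sin(42.0°)/10.2
sin(42.0°) ≈ 0.669131
sin(C) ≈ 7.2·0.669131/10.2 ≈ 4.81774/10.2 ≈ 0.472327
Candidate 1: C₁ = arcsin(0.472327) ≈ 28.1855°  →  A = 180° − 42.0° − 28.1855° ≈ 109.815° > 0, valid
Candidate 2: C₂ = 180° − C₁ ≈ 151.815°  →  A = 180° − 42.0° − 151.815° ≈ -13.8145° ≤ 0, not a valid triangle

C = 28.19° (one solution)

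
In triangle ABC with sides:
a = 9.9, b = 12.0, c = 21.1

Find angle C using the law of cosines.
c² = a² + b² − 2ab·cos(C)  ⇒  cos(C) = (a² + b² − c²)/(2ab)
cos(C) = (9.9² + 12.0² − 21.1²)/(2·9.9·12.0) = (98.01 + 144 − 445.21)/237.6 = -203.2/237.6 ≈ -0.855219
C = arccos(-0.855219) ≈ 148.784°

C = 148.8°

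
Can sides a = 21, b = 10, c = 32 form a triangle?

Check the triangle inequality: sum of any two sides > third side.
a + b vs c: 21 + 10 = 31 ≤ 32  ✗
a + c vs b: 21 + 32 = 53 > 10  ✓
b + c vs a: 10 + 32 = 42 > 21  ✓

No: 21 + 10 = 31 is not > 32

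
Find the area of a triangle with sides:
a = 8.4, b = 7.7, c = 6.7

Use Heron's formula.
s = (8.4 + 7.7 + 6.7)/2 = 22.8/2 = 11.4
s − a = 3, s − b = 3.7, s − c = 4.7
s(s−a)(s−b)(s−c) = 11.4·3·3.7·4.7 ≈ 594.738
Area = √594.738 ≈ 24.3873

Area = 24.39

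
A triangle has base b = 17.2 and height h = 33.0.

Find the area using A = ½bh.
A = ½·b·h = ½·17.2·33.0 = ½·567.6 = 283.8

Area = 283.8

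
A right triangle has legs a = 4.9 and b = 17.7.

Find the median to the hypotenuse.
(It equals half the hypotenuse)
Hypotenuse c = √(a² + b²) = √(24.01 + 313.29) = √337.3 ≈ 18.3657
Median to hypotenuse = c/2 ≈ 18.3657/2 ≈ 9.18286

Median = 9.183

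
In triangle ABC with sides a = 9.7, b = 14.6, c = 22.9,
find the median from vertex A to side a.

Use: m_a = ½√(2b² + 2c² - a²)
m_a = ½√(2·14.6² + 2·22.9² − 9.7²) = ½√(2·213.16 + 2·524.41 − 94.09) = ½√(426.32 + 1048.82 − 94.09) = ½√1381.05
√1381.05 ≈ 37.1625, so m_a ≈ 18.5812

m_a = 18.58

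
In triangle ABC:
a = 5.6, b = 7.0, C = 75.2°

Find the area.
Two sides and the included angle (SAS): A = ½·a·b·sin(C) = ½·5.6·7.0·sin(75.2°)
sin(75.2°) ≈ 0.966823
A ≈ ½·39.2·0.966823 = 19.6·0.966823 ≈ 18.9497

Area = 18.95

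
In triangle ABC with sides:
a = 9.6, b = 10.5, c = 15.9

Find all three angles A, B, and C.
Law of cosines for each angle (a² = 92.16, b² = 110.25, c² = 252.81):
cos(A) = (b² + c² − a²)/(2bc) = (110.25 + 252.81 − 92.16)/(2·10.5·15.9) = 270.9/333.9 ≈ 0.811321  ⇒  A ≈ 35.7748°
cos(B) = (a² + c² − b²)/(2ac) = (92.16 + 252.81 − 110.25)/(2·9.6·15.9) = 234.72/305.28 ≈ 0.768868  ⇒  B ≈ 39.7477°
cos(C) = (a² + b² − c²)/(2ab) = (92.16 + 110.25 − 252.81)/(2·9.6·10.5) = -50.4/201.6 ≈ -0.25  ⇒  C ≈ 104.478°
Check: A + B + C ≈ 180°

A = 35.77°, B = 39.75°, C = 104.5°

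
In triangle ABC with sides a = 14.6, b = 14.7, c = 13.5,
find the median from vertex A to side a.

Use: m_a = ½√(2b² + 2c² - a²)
m_a = ½√(2·14.7² + 2·13.5² − 14.6²) = ½√(2·216.09 + 2·182.25 − 213.16) = ½√(432.18 + 364.5 − 213.16) = ½√583.52
√583.52 ≈ 24.1562, so m_a ≈ 12.0781

m_a = 12.08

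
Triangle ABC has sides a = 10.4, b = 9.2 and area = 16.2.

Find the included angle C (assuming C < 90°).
Area = ½·a·b·sin(C)  ⇒  sin(C) = 2·Area/(a·b) = 2·16.2/(10.4·9.2) = 32.4/95.68 ≈ 0.338629
C = arcsin(0.338629) ≈ 19.7934° (taking the acute solution since C < 90°)

C = 19.79°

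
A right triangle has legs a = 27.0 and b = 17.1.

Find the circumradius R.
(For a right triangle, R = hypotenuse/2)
Hypotenuse c = √(a² + b²) = √(729 + 292.41) = √1021.41 ≈ 31.9595
R = c/2 ≈ 31.9595/2 ≈ 15.9798

R = 15.98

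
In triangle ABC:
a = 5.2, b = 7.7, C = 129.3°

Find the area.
Two sides and the included angle (SAS): A = ½·a·b·sin(C) = ½·5.2·7.7·sin(129.3°)
sin(129.3°) ≈ 0.77384
A ≈ ½·40.04·0.77384 = 20.02·0.77384 ≈ 15.4923

Area = 15.49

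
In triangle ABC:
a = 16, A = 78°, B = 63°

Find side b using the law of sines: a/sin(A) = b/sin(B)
a/sin(A) = b/sin(B)  ⇒  b = a·sin(B)/sin(A) = 16·sin(63°)/sin(78°)
sin(63°) ≈ 0.891007, sin(78°) ≈ 0.978148
b ≈ 16·0.891007/0.978148 ≈ 14.2561/0.978148 ≈ 14.5746

b = 14.57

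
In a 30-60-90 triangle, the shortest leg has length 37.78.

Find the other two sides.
In a 30-60-90 triangle the sides are in ratio 1 : √3 : 2 (short leg : long leg : hypotenuse).
Long leg = 37.78·√3 ≈ 37.78·1.73205 ≈ 65.4369
Hypotenuse = 2·37.78 = 75.56

Long leg = 37.78√3 = 65.44, Hypotenuse = 75.56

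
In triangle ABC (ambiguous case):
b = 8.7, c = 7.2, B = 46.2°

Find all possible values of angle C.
b/sin(B) = c/sin(C)  ⇒  sin(C) = c·sin(B)/b = 7.2·sin(46.2°)/8.7
sin(46.2°) ≈ 0.72176
sin(C) ≈ 7.2·0.72176/8.7 ≈ 5.19667/8.7 ≈ 0.597319
Candidate 1: C₁ = arcsin(0.597319) ≈ 36.6781°  →  A = 180° − 46.2° − 36.6781° ≈ 97.1219° > 0, valid
Candidate 2: C₂ = 180° − C₁ ≈ 143.322°  →  A = 180° − 46.2° − 143.322° ≈ -9.5219° ≤ 0, not a valid triangle

C = 36.68° (one solution)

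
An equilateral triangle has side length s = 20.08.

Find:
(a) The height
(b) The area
(a) The height splits the triangle into two 30-60-90 halves: h = s·√3/2 = 20.08·1.73205/2 ≈ 34.7796/2 ≈ 17.3898
(b) Area = (√3/4)·s² = (√3/4)·20.08² = (√3/4)·403.2064 ≈ 0.433013·403.2064 ≈ 174.593

Height = 17.39, Area = 174.6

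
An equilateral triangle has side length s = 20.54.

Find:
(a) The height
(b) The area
(a) The height splits the triangle into two 30-60-90 halves: h = s·√3/2 = 20.54·1.73205/2 ≈ 35.5763/2 ≈ 17.7882
(b) Area = (√3/4)·s² = (√3/4)·20.54² = (√3/4)·421.8916 ≈ 0.433013·421.8916 ≈ 182.684

Height = 17.79, Area = 182.7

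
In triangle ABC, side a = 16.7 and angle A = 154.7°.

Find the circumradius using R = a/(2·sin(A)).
R = a/(2·sin(A)) = 16.7/(2·sin(154.7°))
sin(154.7°) ≈ 0.427358
R ≈ 16.7/(2·0.427358) = 16.7/0.854716 ≈ 19.5387

R = 19.54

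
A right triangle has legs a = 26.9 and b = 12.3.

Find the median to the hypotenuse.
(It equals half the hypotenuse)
Hypotenuse c = √(a² + b²) = √(723.61 + 151.29) = √874.9 ≈ 29.5787
Median to hypotenuse = c/2 ≈ 29.5787/2 ≈ 14.7894

Median = 14.79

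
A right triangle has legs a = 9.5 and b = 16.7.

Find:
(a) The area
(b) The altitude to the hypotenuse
(a) The legs are perpendicular, so Area = ½·a·b = ½·9.5·16.7 = ½·158.65 = 79.325
(b) Hypotenuse c = √(a² + b²) = √(90.25 + 278.89) = √369.14 ≈ 19.213
    Area = ½·c·h_c  ⇒  h_c = 2·Area/c = 158.65/19.213 ≈ 8.25742

Area = 79.325, h_c = 8.257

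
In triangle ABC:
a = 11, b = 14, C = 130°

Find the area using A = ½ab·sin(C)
A = ½·a·b·sin(C) = ½·11·14·sin(130°)
sin(130°) ≈ 0.766044
A ≈ ½·154·0.766044 = 77·0.766044 ≈ 58.9854

Area = 58.99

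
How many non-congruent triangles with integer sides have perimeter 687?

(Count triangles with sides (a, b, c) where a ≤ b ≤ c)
Let a ≤ b ≤ c with a + b + c = 687. The only binding inequality is a + b > c, i.e. 687 − c > c, so c < 687/2; and c ≥ 687/3 since c is the largest side.
So 229 ≤ c ≤ 343. For each c, b runs from ⌈(687 − c)/2⌉ up to c (then a = 687 − b − c satisfies 1 ≤ a ≤ b automatically), giving c − ⌈(687 − c)/2⌉ + 1 choices.
Summing over c: 1 + 2 + 4 + 5 + … + 170 + 172  (115 terms, c = 229, …, 343) = 9919
Check (closed form: nearest integer to p²/48 for even p, (p+3)²/48 for odd p): (687+3)²/48 = 690²/48 = 476100/48 ≈ 9918.75 → 9919

9919 triangles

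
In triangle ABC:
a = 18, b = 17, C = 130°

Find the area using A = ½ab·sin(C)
A = ½·a·b·sin(C) = ½·18·17·sin(130°)
sin(130°) ≈ 0.766044
A ≈ ½·306·0.766044 = 153·0.766044 ≈ 117.205

Area = 117.2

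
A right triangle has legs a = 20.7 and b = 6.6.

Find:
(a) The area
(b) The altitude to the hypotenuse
(a) The legs are perpendicular, so Area = ½·a·b = ½·20.7·6.6 = ½·136.62 = 68.31
(b) Hypotenuse c = √(a² + b²) = √(428.49 + 43.56) = √472.05 ≈ 21.7267
    Area = ½·c·h_c  ⇒  h_c = 2·Area/c = 136.62/21.7267 ≈ 6.28811

Area = 68.31, h_c = 6.288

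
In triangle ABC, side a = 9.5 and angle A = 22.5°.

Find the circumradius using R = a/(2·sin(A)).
R = a/(2·sin(A)) = 9.5/(2·sin(22.5°))
sin(22.5°) ≈ 0.382683
R ≈ 9.5/(2·0.382683) = 9.5/0.765367 ≈ 12.4123

R = 12.41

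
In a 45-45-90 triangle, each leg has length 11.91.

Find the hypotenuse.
In a 45-45-90 triangle the sides are in ratio 1 : 1 : √2, so hypotenuse = leg·√2.
Hypotenuse = 11.91·√2 ≈ 11.91·1.41421 ≈ 16.8433

Hypotenuse = 11.91√2 = 16.84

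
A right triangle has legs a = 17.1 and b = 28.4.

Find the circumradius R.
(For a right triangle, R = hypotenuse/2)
Hypotenuse c = √(a² + b²) = √(292.41 + 806.56) = √1098.97 ≈ 33.1507
R = c/2 ≈ 33.1507/2 ≈ 16.5754

R = 16.58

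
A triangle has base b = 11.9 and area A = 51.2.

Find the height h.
A = ½·b·h  ⇒  h = 2A/b = 2·51.2/11.9 = 102.4/11.9 ≈ 8.60504

h = 8.605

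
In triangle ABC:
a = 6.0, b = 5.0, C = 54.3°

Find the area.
Two sides and the included angle (SAS): A = ½·a·b·sin(C) = ½·6.0·5.0·sin(54.3°)
sin(54.3°) ≈ 0.812084
A ≈ ½·30·0.812084 = 15·0.812084 ≈ 12.1813

Area = 12.18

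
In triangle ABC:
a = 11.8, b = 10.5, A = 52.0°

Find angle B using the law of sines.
a/sin(A) = b/sin(B)  ⇒  sin(B) = b·sin(A)/a = 10.5·sin(52.0°)/11.8
sin(52.0°) ≈ 0.788011
sin(B) ≈ 10.5·0.788011/11.8 ≈ 8.27411/11.8 ≈ 0.701196
B = arcsin(0.701196) ≈ 44.523°
(Since b ≤ a we need B ≤ A, so the obtuse alternative 180° − 44.523° ≈ 135.477° is rejected.)

B = 44.52°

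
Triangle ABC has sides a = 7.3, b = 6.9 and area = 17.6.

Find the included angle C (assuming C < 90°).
Area = ½·a·b·sin(C)  ⇒  sin(C) = 2·Area/(a·b) = 2·17.6/(7.3·6.9) = 35.2/50.37 ≈ 0.698829
C = arcsin(0.698829) ≈ 44.3331° (taking the acute solution since C < 90°)

C = 44.33°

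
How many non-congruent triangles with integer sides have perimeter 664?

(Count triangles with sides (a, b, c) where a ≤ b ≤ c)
Let a ≤ b ≤ c with a + b + c = 664. The only binding inequality is a + b > c, i.e. 664 − c > c, so c < 664/2; and c ≥ 664/3 since c is the largest side.
So 222 ≤ c ≤ 331. For each c, b runs from ⌈(664 − c)/2⌉ up to c (then a = 664 − b − c satisfies 1 ≤ a ≤ b automatically), giving c − ⌈(664 − c)/2⌉ + 1 choices.
Summing over c: 2 + 3 + 5 + 6 + … + 164 + 165  (110 terms, c = 222, …, 331) = 9185
Check (closed form: nearest integer to p²/48 for even p, (p+3)²/48 for odd p): 664²/48 = 440896/48 ≈ 9185.33 → 9185

9185 triangles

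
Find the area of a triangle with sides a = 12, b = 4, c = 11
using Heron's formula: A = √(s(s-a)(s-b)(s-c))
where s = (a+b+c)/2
s = (12 + 4 + 11)/2 = 27/2 = 13.5
s − a = 1.5, s − b = 9.5, s − c = 2.5
s(s−a)(s−b)(s−c) = 13.5·1.5·9.5·2.5 = 480.9375
Area = √480.9375 ≈ 21.9303

s = 13.5, Area = 21.93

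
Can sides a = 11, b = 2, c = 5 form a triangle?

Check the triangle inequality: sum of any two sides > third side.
a + b vs c: 11 + 2 = 13 > 5  ✓
a + c vs b: 11 + 5 = 16 > 2  ✓
b + c vs a: 2 + 5 = 7 ≤ 11  ✗

No: 2 + 5 = 7 is not > 11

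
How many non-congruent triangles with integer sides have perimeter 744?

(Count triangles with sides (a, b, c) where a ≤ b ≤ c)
Let a ≤ b ≤ c with a + b + c = 744. The only binding inequality is a + b > c, i.e. 744 − c > c, so c < 744/2; and c ≥ 744/3 since c is the largest side.
So 248 ≤ c ≤ 371. For each c, b runs from ⌈(744 − c)/2⌉ up to c (then a = 744 − b − c satisfies 1 ≤ a ≤ b automatically), giving c − ⌈(744 − c)/2⌉ + 1 choices.
Summing over c: 1 + 2 + 4 + 5 + … + 184 + 185  (124 terms, c = 248, …, 371) = 11532
Check (closed form: nearest integer to p²/48 for even p, (p+3)²/48 for odd p): 744²/48 = 553536/48 ≈ 11532.00 → 11532

11532 triangles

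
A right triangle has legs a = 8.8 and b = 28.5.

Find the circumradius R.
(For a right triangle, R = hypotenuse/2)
Hypotenuse c = √(a² + b²) = √(77.44 + 812.25) = √889.69 ≈ 29.8277
R = c/2 ≈ 29.8277/2 ≈ 14.9138

R = 14.91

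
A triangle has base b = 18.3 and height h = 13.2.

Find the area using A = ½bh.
A = ½·b·h = ½·18.3·13.2 = ½·241.56 = 120.78

Area = 120.78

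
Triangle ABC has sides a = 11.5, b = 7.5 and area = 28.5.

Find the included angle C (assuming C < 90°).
Area = ½·a·b·sin(C)  ⇒  sin(C) = 2·Area/(a·b) = 2·28.5/(11.5·7.5) = 57/86.25 ≈ 0.66087
C = arcsin(0.66087) ≈ 41.3662° (taking the acute solution since C < 90°)

C = 41.37°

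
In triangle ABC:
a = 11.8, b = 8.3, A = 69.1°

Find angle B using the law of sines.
a/sin(A) = b/sin(B)  ⇒  sin(B) = b·sin(A)/a = 8.3·sin(69.1°)/11.8
sin(69.1°) ≈ 0.934204
sin(B) ≈ 8.3·0.934204/11.8 ≈ 7.7539/11.8 ≈ 0.65711
B = arcsin(0.65711) ≈ 41.0798°
(Since b ≤ a we need B ≤ A, so the obtuse alternative 180° − 41.0798° ≈ 138.92° is rejected.)

B = 41.08°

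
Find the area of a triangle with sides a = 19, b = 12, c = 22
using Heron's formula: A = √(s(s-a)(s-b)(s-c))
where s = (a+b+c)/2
s = (19 + 12 + 22)/2 = 53/2 = 26.5
s − a = 7.5, s − b = 14.5, s − c = 4.5
s(s−a)(s−b)(s−c) = 26.5·7.5·14.5·4.5 = 12968.4375
Area = √12968.4375 ≈ 113.879

s = 26.5, Area = 113.9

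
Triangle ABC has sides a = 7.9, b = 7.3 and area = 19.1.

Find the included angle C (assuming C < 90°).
Area = ½·a·b·sin(C)  ⇒  sin(C) = 2·Area/(a·b) = 2·19.1/(7.9·7.3) = 38.2/57.67 ≈ 0.662389
C = arcsin(0.662389) ≈ 41.4824° (taking the acute solution since C < 90°)

C = 41.48°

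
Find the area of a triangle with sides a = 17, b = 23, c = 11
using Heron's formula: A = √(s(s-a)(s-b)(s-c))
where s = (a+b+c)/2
s = (17 + 23 + 11)/2 = 51/2 = 25.5
s − a = 8.5, s − b = 2.5, s − c = 14.5
s(s−a)(s−b)(s−c) = 25.5·8.5·2.5·14.5 = 7857.1875
Area = √7857.1875 ≈ 88.6408

s = 25.5, Area = 88.64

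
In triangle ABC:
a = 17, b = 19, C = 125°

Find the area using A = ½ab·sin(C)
A = ½·a·b·sin(C) = ½·17·19·sin(125°)
sin(125°) ≈ 0.819152
A ≈ ½·323·0.819152 = 161.5·0.819152 ≈ 132.293

Area = 132.3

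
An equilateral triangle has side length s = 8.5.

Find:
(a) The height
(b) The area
(a) The height splits the triangle into two 30-60-90 halves: h = s·√3/2 = 8.5·1.73205/2 ≈ 14.7224/2 ≈ 7.36122
(b) Area = (√3/4)·s² = (√3/4)·8.5² = (√3/4)·72.25 ≈ 0.433013·72.25 ≈ 31.2852

Height = 7.361, Area = 31.29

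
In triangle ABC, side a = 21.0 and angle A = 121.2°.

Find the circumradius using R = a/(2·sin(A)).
R = a/(2·sin(A)) = 21.0/(2·sin(121.2°))
sin(121.2°) ≈ 0.855364
R ≈ 21.0/(2·0.855364) = 21.0/1.71073 ≈ 12.2755

R = 12.28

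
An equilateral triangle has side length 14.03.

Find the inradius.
r = Area/s with s the semi-perimeter.
Area = (√3/4)·14.03² = (√3/4)·196.8409 ≈ 0.433013·196.8409 ≈ 85.2346
s = 3·14.03/2 = 21.045
r ≈ 85.2346/21.045 ≈ 4.05011
(Equivalently r = side/(2√3) = 14.03/3.4641 ≈ 4.05011.)

r = 4.05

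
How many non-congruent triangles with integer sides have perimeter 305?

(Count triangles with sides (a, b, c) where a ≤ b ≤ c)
Let a ≤ b ≤ c with a + b + c = 305. The only binding inequality is a + b > c, i.e. 305 − c > c, so c < 305/2; and c ≥ 305/3 since c is the largest side.
So 102 ≤ c ≤ 152. For each c, b runs from ⌈(305 − c)/2⌉ up to c (then a = 305 − b − c satisfies 1 ≤ a ≤ b automatically), giving c − ⌈(305 − c)/2⌉ + 1 choices.
Summing over c: 1 + 3 + 4 + 6 + … + 75 + 76  (51 terms, c = 102, …, 152) = 1976
Check (closed form: nearest integer to p²/48 for even p, (p+3)²/48 for odd p): (305+3)²/48 = 308²/48 = 94864/48 ≈ 1976.33 → 1976

1976 triangles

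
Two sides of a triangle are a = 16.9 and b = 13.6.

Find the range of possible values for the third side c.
Triangle inequality: |a − b| < c < a + b
|a − b| = |16.9 − 13.6| = 3.3
a + b = 16.9 + 13.6 = 30.5

3.3 < c < 30.5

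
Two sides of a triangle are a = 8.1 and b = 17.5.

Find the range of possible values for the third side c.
Triangle inequality: |a − b| < c < a + b
|a − b| = |8.1 − 17.5| = 9.4
a + b = 8.1 + 17.5 = 25.6

9.4 < c < 25.6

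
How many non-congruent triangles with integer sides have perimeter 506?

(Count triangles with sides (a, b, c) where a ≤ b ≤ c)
Let a ≤ b ≤ c with a + b + c = 506. The only binding inequality is a + b > c, i.e. 506 − c > c, so c < 506/2; and c ≥ 506/3 since c is the largest side.
So 169 ≤ c ≤ 252. For each c, b runs from ⌈(506 − c)/2⌉ up to c (then a = 506 − b − c satisfies 1 ≤ a ≤ b automatically), giving c − ⌈(506 − c)/2⌉ + 1 choices.
Summing over c: 1 + 3 + 4 + 6 + … + 124 + 126  (84 terms, c = 169, …, 252) = 5334
Check (closed form: nearest integer to p²/48 for even p, (p+3)²/48 for odd p): 506²/48 = 256036/48 ≈ 5334.08 → 5334

5334 triangles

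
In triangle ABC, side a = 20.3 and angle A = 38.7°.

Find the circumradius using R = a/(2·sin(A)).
R = a/(2·sin(A)) = 20.3/(2·sin(38.7°))
sin(38.7°) ≈ 0.625243
R ≈ 20.3/(2·0.625243) = 20.3/1.25049 ≈ 16.2337

R = 16.23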